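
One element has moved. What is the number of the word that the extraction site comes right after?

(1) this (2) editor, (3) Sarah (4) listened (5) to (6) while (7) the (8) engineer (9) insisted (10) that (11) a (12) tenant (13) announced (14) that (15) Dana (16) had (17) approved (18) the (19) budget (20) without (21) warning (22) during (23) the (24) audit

The displaced element is "this editor" (word 2).
It functions as the object of the preposition "to" of "listened", so the gap sits immediately after word 5 ("to").
Base order: Sarah listened to this editor while the engineer insisted that a tenant announced that Dana had approved the budget without warning during the audit.

5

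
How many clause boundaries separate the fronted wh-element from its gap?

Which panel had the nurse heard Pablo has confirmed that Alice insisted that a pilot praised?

"which panel" is extracted from the object of "praised".
Boundaries crossed, outermost first: [Ø], [that], [that] — 3 in total.

3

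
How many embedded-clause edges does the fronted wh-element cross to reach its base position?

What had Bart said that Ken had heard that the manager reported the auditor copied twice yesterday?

"what" is extracted from the object of "copied".
Boundaries crossed, outermost first: [that], [that], [Ø] — 3 in total.

3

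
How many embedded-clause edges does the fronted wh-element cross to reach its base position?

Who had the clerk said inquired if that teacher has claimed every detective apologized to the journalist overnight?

1

"who" is extracted from the subject of "inquired".
Boundaries crossed, outermost first: [Ø] — 1 in total.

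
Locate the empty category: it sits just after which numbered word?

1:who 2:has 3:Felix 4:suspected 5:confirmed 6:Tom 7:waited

4

The displaced element is "who" (word 1).
It is linked across 1 clause boundary (Ø).
It functions as the subject of "confirmed", so the gap sits immediately after word 4 ("suspected").
Base order: Felix has suspected who confirmed Tom waited.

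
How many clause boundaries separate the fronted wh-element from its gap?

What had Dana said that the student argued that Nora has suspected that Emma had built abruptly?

"what" is extracted from the object of "built".
Boundaries crossed, outermost first: [that], [that], [that] — 3 in total.

3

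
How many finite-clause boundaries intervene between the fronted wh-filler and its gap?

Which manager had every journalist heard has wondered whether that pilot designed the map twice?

1

"which manager" is extracted from the subject of "wondered".
Boundaries crossed, outermost first: [Ø] — 1 in total.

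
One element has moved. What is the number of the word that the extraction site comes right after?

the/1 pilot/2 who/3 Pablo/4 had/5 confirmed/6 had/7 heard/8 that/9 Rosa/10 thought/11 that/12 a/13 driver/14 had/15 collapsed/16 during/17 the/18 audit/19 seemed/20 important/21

The displaced element is "the pilot" (word 2).
It is linked across 1 clause boundary (Ø).
It functions as the subject of "heard", so the gap sits immediately after word 6 ("confirmed").
Base order: Pablo had confirmed that the pilot had heard that Rosa thought that a driver had collapsed during the audit.

6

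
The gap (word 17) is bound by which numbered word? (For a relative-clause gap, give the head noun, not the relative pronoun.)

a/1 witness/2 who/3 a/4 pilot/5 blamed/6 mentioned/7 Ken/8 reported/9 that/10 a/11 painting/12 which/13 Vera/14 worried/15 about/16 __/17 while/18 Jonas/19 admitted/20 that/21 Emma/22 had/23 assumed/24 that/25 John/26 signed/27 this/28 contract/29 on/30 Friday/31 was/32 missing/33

12

The gap at 17 is the prepositional object of "worried", inside a relative clause.
The relative pronoun is "which" (word 13); it is bound by the head noun immediately before it.
Its filler is the head noun "painting", at word 12.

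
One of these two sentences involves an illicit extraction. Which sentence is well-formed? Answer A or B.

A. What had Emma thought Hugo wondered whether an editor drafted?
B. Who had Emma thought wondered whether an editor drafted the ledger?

B

In A, the wh-phrase is extracted from inside a wh-island (introduced by "whether"), which blocks movement.
In B, the extraction path crosses only that-complement boundaries, which are transparent.
So B is grammatical.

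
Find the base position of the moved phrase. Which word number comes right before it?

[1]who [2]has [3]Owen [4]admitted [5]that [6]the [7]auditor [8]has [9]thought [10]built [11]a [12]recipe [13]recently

9

The displaced element is "who" (word 1).
It is linked across 2 clause boundaries (that → Ø).
It functions as the subject of "built", so the gap sits immediately after word 9 ("thought").
Base order: Owen has admitted that the auditor has thought that who built a recipe recently.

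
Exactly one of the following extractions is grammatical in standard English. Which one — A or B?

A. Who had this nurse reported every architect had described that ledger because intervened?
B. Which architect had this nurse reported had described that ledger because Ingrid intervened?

In A, the wh-phrase is extracted from inside an adjunct island (introduced by "because"), which blocks movement.
In B, the extraction path crosses only that-complement boundaries, which are transparent.
So B is grammatical.

B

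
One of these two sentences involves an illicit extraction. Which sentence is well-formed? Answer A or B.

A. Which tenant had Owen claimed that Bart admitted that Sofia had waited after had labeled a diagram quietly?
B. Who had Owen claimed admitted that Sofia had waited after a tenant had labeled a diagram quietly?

B

In A, the wh-phrase is extracted from inside an adjunct island (introduced by "after"), which blocks movement.
In B, the extraction path crosses only that-complement boundaries, which are transparent.
So B is grammatical.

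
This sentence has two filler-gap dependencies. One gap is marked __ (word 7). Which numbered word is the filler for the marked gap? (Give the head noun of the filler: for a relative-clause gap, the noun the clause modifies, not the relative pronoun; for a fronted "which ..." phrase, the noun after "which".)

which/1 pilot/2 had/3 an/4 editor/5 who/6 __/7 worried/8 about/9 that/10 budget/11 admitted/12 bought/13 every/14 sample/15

5

The marked gap is inside the relative clause, the subject of "worried".
Its filler is the head noun "editor" (via "who"), at word 5.
(The other dependency links word 2 to a gap after word 12.)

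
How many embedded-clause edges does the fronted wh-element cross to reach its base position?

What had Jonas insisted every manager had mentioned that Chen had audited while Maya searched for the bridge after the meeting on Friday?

"what" is extracted from the object of "audited".
Boundaries crossed, outermost first: [Ø], [that] — 2 in total.

2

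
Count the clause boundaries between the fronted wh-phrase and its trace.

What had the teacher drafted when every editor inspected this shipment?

0

"what" originates inside the matrix clause — no clause boundary is crossed.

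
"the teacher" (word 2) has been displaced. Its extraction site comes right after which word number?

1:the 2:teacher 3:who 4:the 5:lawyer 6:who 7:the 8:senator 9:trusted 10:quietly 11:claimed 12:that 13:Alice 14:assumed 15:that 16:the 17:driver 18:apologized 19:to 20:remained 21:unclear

19

The displaced element is "the teacher" (word 2).
It is linked across 2 clause boundaries (that → that).
It functions as the object of the preposition "to" of "apologized", so the gap sits immediately after word 19 ("to").
Base order: The lawyer who the senator trusted quietly claimed that Alice assumed that the driver apologized to the teacher.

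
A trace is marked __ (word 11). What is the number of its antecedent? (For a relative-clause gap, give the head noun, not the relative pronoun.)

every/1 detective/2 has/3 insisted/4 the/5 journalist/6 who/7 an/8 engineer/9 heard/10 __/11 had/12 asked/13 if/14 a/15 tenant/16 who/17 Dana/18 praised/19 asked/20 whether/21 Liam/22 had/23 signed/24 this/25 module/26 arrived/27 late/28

6

The gap at 11 is the subject of "asked", inside a relative clause.
The relative pronoun is "who" (word 7); it is bound by the head noun immediately before it.
Its filler is the head noun "journalist", at word 6.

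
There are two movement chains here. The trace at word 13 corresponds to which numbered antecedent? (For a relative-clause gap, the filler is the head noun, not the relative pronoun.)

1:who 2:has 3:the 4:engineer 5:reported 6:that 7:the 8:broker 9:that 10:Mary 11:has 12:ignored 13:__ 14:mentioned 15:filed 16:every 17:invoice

8

The marked gap is inside the relative clause, the direct object of "ignored".
Its filler is the head noun "broker" (via "that"), at word 8.
(The other dependency links word 1 to a gap after word 14.)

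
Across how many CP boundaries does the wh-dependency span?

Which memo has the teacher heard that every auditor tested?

"which memo" is extracted from the object of "tested".
Boundaries crossed, outermost first: [that] — 1 in total.

1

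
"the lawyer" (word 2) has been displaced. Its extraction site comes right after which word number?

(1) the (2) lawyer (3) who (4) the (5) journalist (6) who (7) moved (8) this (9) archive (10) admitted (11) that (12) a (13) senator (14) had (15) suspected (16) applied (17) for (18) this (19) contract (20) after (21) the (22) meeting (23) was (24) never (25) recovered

The displaced element is "the lawyer" (word 2).
It is linked across 2 clause boundaries (that → Ø).
It functions as the subject of "applied", so the gap sits immediately after word 15 ("suspected").
Base order: The journalist who moved this archive admitted that a senator had suspected that the lawyer applied for this contract after the meeting.

15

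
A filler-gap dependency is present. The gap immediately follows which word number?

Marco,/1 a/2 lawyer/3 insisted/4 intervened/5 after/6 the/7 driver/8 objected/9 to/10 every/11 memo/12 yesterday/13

The displaced element is "Marco" (word 1).
It is linked across 1 clause boundary (Ø).
It functions as the subject of "intervened", so the gap sits immediately after word 4 ("insisted").
Base order: A lawyer insisted that Marco intervened after the driver objected to every memo yesterday.

4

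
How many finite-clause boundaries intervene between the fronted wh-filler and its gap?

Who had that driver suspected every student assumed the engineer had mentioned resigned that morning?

"who" is extracted from the subject of "resigned".
Boundaries crossed, outermost first: [Ø], [Ø], [Ø] — 3 in total.

3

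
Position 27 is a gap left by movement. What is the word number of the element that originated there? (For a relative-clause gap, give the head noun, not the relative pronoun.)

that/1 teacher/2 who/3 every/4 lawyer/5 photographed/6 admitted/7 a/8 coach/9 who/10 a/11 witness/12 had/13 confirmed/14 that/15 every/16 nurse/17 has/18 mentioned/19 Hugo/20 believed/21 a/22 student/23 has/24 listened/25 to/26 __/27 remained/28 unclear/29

The gap at 27 is the prepositional object of "listened", inside a relative clause.
The relative pronoun is "who" (word 10); it is bound by the head noun immediately before it.
Its filler is the head noun "coach", at word 9.

9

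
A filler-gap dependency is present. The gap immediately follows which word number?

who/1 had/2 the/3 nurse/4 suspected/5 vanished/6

5

The displaced element is "who" (word 1).
It is linked across 1 clause boundary (Ø).
It functions as the subject of "vanished", so the gap sits immediately after word 5 ("suspected").
Base order: The nurse had suspected that who vanished.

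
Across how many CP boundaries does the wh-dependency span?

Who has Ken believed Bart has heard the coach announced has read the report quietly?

3

"who" is extracted from the subject of "read".
Boundaries crossed, outermost first: [Ø], [Ø], [Ø] — 3 in total.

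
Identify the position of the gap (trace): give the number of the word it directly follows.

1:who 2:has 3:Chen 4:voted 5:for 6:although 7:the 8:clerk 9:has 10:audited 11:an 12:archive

The displaced element is "who" (word 1).
It functions as the object of the preposition "for" of "voted", so the gap sits immediately after word 5 ("for").
Base order: Chen has voted for who although the clerk has audited an archive.

5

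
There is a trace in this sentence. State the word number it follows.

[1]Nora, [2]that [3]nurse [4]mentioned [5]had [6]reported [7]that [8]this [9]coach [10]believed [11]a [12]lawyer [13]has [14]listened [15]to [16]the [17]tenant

The displaced element is "Nora" (word 1).
It is linked across 1 clause boundary (Ø).
It functions as the subject of "reported", so the gap sits immediately after word 4 ("mentioned").
Base order: That nurse mentioned that Nora had reported that this coach believed a lawyer has listened to the tenant.

4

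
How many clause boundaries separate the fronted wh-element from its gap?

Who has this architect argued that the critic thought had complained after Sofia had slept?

"who" is extracted from the subject of "complained".
Boundaries crossed, outermost first: [that], [Ø] — 2 in total.

2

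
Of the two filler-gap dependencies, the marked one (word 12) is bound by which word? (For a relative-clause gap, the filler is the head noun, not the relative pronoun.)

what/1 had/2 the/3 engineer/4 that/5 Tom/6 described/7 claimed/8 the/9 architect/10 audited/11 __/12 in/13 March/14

1

The marked gap is the direct object of "audited".
Its filler is the fronted wh-phrase "what", at word 1.
(The other dependency links word 4 to a gap after word 7.)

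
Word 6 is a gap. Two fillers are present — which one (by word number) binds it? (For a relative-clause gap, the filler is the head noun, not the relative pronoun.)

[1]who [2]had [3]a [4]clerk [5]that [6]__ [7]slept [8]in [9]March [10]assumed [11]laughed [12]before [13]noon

4

The marked gap is inside the relative clause, the subject of "slept".
Its filler is the head noun "clerk" (via "that"), at word 4.
(The other dependency links word 1 to a gap after word 10.)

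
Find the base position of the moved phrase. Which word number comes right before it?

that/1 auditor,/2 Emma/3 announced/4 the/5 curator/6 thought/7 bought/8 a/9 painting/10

7

The displaced element is "that auditor" (word 2).
It is linked across 2 clause boundaries (Ø → Ø).
It functions as the subject of "bought", so the gap sits immediately after word 7 ("thought").
Base order: Emma announced the curator thought that that auditor bought a painting.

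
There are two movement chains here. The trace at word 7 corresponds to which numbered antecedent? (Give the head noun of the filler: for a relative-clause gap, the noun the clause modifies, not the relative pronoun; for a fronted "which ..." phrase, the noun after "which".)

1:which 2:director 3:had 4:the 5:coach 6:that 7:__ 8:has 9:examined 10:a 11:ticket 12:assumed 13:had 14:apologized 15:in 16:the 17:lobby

5

The marked gap is inside the relative clause, the subject of "examined".
Its filler is the head noun "coach" (via "that"), at word 5.
(The other dependency links word 2 to a gap after word 12.)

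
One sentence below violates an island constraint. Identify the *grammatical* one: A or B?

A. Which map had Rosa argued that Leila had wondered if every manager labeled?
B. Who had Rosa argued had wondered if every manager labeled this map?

B

In A, the wh-phrase is extracted from inside a wh-island (introduced by "if"), which blocks movement.
In B, the extraction path crosses only that-complement boundaries, which are transparent.
So B is grammatical.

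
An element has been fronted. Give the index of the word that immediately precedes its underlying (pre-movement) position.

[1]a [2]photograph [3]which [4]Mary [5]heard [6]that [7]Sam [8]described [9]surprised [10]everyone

8

The displaced element is "a photograph" (word 2).
It is linked across 1 clause boundary (that).
It functions as the direct object of "described", so the gap sits immediately after word 8 ("described").
Base order: Mary heard that Sam described a photograph.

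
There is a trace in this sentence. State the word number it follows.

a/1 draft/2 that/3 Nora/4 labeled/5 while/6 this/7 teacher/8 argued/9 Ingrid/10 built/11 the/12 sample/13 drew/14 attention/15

5

The displaced element is "a draft" (word 2).
It functions as the direct object of "labeled", so the gap sits immediately after word 5 ("labeled").
Base order: Nora labeled a draft while this teacher argued Ingrid built the sample.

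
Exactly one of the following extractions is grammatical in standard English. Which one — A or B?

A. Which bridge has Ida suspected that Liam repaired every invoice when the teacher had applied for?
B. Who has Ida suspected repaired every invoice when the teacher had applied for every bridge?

B

In A, the wh-phrase is extracted from inside an adjunct island (introduced by "when"), which blocks movement.
In B, the extraction path crosses only that-complement boundaries, which are transparent.
So B is grammatical.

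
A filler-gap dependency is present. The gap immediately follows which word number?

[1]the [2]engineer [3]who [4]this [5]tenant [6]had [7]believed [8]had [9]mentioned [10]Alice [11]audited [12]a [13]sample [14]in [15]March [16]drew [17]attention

7

The displaced element is "the engineer" (word 2).
It is linked across 1 clause boundary (Ø).
It functions as the subject of "mentioned", so the gap sits immediately after word 7 ("believed").
Base order: This tenant had believed the engineer had mentioned Alice audited a sample in March.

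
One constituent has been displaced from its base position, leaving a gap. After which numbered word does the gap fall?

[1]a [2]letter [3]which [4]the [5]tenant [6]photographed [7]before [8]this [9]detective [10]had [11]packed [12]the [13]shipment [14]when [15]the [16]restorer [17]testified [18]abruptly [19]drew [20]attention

6

The displaced element is "a letter" (word 2).
It functions as the direct object of "photographed", so the gap sits immediately after word 6 ("photographed").
Base order: The tenant photographed a letter before this detective had packed the shipment when the restorer testified abruptly.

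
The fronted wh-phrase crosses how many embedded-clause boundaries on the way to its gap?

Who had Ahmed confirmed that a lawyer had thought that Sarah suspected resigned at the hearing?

"who" is extracted from the subject of "resigned".
Boundaries crossed, outermost first: [that], [that], [Ø] — 3 in total.

3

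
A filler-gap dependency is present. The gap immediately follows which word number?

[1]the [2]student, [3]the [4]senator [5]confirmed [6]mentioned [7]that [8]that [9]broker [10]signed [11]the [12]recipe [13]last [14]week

The displaced element is "the student" (word 2).
It is linked across 1 clause boundary (Ø).
It functions as the subject of "mentioned", so the gap sits immediately after word 5 ("confirmed").
Base order: The senator confirmed the student mentioned that that broker signed the recipe last week.

5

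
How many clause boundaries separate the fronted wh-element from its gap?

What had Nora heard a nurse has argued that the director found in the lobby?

2

"what" is extracted from the object of "found".
Boundaries crossed, outermost first: [Ø], [that] — 2 in total.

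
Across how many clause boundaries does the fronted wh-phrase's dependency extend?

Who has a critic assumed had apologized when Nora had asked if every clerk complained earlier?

"who" is extracted from the subject of "apologized".
Boundaries crossed, outermost first: [Ø] — 1 in total.

1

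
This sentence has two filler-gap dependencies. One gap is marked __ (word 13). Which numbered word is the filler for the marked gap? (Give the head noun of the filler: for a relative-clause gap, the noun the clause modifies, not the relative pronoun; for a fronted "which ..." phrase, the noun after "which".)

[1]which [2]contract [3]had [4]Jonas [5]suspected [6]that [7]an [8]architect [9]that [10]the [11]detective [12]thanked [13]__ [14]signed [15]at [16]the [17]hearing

8

The marked gap is inside the relative clause, the direct object of "thanked".
Its filler is the head noun "architect" (via "that"), at word 8.
(The other dependency links word 2 to a gap after word 14.)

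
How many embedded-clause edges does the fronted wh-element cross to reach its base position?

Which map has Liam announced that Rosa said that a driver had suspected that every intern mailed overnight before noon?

"which map" is extracted from the object of "mailed".
Boundaries crossed, outermost first: [that], [that], [that] — 3 in total.

3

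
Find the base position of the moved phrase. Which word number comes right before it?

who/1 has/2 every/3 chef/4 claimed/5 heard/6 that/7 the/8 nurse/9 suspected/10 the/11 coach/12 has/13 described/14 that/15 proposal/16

The displaced element is "who" (word 1).
It is linked across 1 clause boundary (Ø).
It functions as the subject of "heard", so the gap sits immediately after word 5 ("claimed").
Base order: Every chef has claimed that who heard that the nurse suspected the coach has described that proposal.

5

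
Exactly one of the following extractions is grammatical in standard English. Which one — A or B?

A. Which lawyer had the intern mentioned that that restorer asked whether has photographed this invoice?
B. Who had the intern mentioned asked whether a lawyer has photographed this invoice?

In A, the wh-phrase is extracted from inside a wh-island (introduced by "whether"), which blocks movement.
In B, the extraction path crosses only that-complement boundaries, which are transparent.
So B is grammatical.

B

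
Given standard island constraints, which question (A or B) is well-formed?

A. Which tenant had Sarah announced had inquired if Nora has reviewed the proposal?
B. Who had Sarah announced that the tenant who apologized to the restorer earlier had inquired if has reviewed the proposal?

In B, the wh-phrase is extracted from inside a wh-island (introduced by "if"), which blocks movement.
In A, the extraction path crosses only that-complement boundaries, which are transparent.
So A is grammatical.

A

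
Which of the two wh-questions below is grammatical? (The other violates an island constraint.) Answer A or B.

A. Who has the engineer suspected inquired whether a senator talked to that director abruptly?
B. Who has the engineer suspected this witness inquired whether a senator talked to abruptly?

A

In B, the wh-phrase is extracted from inside a wh-island (introduced by "whether"), which blocks movement.
In A, the extraction path crosses only that-complement boundaries, which are transparent.
So A is grammatical.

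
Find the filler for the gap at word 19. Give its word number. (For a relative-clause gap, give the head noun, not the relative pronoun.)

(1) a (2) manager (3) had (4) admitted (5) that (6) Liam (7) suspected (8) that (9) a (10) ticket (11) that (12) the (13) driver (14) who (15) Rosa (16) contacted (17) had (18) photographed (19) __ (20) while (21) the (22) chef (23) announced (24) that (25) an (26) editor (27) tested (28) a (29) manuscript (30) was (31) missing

10

The gap at 19 is the object of "photographed", inside a relative clause.
The relative pronoun is "that" (word 11); it is bound by the head noun immediately before it.
Its filler is the head noun "ticket", at word 10.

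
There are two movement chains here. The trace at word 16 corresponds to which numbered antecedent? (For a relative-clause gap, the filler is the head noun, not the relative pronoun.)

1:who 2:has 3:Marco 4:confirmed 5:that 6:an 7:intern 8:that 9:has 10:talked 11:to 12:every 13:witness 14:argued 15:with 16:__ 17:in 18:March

The marked gap is the object of the preposition "with" of "argued".
Its filler is the fronted wh-phrase "who", at word 1.
(The other dependency links word 7 to a gap after word 8.)

1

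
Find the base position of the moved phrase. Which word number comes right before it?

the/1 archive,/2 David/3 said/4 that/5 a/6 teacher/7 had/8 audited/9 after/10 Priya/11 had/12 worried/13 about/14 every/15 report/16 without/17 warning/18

9

The displaced element is "the archive" (word 2).
It is linked across 1 clause boundary (that).
It functions as the direct object of "audited", so the gap sits immediately after word 9 ("audited").
Base order: David said that a teacher had audited the archive after Priya had worried about every report without warning.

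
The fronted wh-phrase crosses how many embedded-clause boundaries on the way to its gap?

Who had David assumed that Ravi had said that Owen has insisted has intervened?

"who" is extracted from the subject of "intervened".
Boundaries crossed, outermost first: [that], [that], [Ø] — 3 in total.

3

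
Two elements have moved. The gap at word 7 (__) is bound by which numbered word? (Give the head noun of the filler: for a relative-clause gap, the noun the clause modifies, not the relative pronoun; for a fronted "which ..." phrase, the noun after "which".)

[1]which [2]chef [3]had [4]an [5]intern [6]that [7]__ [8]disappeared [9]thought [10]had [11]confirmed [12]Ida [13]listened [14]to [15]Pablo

5

The marked gap is inside the relative clause, the subject of "disappeared".
Its filler is the head noun "intern" (via "that"), at word 5.
(The other dependency links word 2 to a gap after word 9.)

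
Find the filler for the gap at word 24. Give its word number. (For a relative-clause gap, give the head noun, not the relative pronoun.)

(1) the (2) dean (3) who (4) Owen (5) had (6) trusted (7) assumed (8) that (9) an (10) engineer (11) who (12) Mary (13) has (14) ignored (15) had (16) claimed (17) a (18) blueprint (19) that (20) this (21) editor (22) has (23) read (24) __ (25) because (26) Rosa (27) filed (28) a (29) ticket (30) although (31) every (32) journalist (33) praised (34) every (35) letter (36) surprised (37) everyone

18

The gap at 24 is the object of "read", inside a relative clause.
The relative pronoun is "that" (word 19); it is bound by the head noun immediately before it.
Its filler is the head noun "blueprint", at word 18.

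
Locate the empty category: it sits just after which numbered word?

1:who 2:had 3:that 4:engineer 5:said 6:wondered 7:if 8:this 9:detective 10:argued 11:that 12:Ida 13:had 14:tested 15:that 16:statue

The displaced element is "who" (word 1).
It is linked across 1 clause boundary (Ø).
It functions as the subject of "wondered", so the gap sits immediately after word 5 ("said").
Base order: That engineer had said that who wondered if this detective argued that Ida had tested that statue.

5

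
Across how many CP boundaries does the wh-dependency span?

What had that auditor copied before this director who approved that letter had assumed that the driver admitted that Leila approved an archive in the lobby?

"what" originates inside the matrix clause — no clause boundary is crossed.

0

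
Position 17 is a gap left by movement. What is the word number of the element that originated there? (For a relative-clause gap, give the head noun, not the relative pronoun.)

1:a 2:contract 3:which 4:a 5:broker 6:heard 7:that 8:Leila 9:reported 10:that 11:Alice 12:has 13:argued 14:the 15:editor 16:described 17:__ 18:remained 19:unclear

The gap at 17 is the object of "described", inside a relative clause.
The relative pronoun is "which" (word 3); it is bound by the head noun immediately before it.
Its filler is the head noun "contract", at word 2.

2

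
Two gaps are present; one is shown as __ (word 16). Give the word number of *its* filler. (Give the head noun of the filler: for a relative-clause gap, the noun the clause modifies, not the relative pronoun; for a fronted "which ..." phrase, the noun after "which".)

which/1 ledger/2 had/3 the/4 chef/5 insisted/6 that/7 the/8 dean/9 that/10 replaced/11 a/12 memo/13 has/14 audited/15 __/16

The marked gap is the direct object of "audited".
Its filler is the fronted wh-phrase "which ledger", at word 2.
(The other dependency links word 9 to a gap after word 10.)

2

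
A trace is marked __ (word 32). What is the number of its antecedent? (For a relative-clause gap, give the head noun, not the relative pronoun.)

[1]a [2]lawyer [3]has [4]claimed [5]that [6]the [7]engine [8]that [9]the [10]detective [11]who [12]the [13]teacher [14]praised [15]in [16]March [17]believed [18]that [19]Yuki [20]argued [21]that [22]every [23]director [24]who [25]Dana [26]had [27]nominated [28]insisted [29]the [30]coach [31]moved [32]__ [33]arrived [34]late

The gap at 32 is the object of "moved", inside a relative clause.
The relative pronoun is "that" (word 8); it is bound by the head noun immediately before it.
Its filler is the head noun "engine", at word 7.

7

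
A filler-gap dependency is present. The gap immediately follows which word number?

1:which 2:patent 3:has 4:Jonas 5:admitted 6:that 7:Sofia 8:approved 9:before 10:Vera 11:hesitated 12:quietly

The displaced element is "which patent" (word 2).
It is linked across 1 clause boundary (that).
It functions as the direct object of "approved", so the gap sits immediately after word 8 ("approved").
Base order: Jonas has admitted that Sofia approved which patent before Vera hesitated quietly.

8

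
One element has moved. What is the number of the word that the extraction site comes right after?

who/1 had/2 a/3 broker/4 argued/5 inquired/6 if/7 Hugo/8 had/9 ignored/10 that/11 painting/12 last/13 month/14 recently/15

5

The displaced element is "who" (word 1).
It is linked across 1 clause boundary (Ø).
It functions as the subject of "inquired", so the gap sits immediately after word 5 ("argued").
Base order: A broker had argued that who inquired if Hugo had ignored that painting last month recently.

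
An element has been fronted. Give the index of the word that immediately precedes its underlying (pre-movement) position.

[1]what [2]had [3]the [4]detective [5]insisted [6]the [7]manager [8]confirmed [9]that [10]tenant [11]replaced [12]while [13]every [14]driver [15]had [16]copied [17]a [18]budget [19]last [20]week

The displaced element is "what" (word 1).
It is linked across 2 clause boundaries (Ø → Ø).
It functions as the direct object of "replaced", so the gap sits immediately after word 11 ("replaced").
Base order: The detective had insisted the manager confirmed that tenant replaced what while every driver had copied a budget last week.

11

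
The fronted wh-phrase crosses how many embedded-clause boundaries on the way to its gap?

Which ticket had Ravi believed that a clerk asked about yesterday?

1

"which ticket" is extracted from the PP object of "asked".
Boundaries crossed, outermost first: [that] — 1 in total.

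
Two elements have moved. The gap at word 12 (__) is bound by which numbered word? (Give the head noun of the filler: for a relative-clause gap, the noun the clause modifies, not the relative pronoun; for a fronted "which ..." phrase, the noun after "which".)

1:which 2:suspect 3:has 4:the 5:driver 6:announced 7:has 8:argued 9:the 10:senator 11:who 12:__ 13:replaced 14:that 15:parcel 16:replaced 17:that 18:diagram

10

The marked gap is inside the relative clause, the subject of "replaced".
Its filler is the head noun "senator" (via "who"), at word 10.
(The other dependency links word 2 to a gap after word 6.)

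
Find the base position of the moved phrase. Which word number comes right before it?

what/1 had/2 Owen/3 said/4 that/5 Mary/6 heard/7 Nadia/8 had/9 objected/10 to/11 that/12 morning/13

The displaced element is "what" (word 1).
It is linked across 2 clause boundaries (that → Ø).
It functions as the object of the preposition "to" of "objected", so the gap sits immediately after word 11 ("to").
Base order: Owen had said that Mary heard Nadia had objected to what that morning.

11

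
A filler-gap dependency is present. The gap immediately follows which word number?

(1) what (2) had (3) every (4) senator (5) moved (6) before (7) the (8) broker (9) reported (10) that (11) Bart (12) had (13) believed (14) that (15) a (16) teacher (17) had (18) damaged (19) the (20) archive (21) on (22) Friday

5

The displaced element is "what" (word 1).
It functions as the direct object of "moved", so the gap sits immediately after word 5 ("moved").
Base order: Every senator had moved what before the broker reported that Bart had believed that a teacher had damaged the archive on Friday.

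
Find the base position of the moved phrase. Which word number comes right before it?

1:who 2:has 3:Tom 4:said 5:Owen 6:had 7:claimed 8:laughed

The displaced element is "who" (word 1).
It is linked across 2 clause boundaries (Ø → Ø).
It functions as the subject of "laughed", so the gap sits immediately after word 7 ("claimed").
Base order: Tom has said Owen had claimed that who laughed.

7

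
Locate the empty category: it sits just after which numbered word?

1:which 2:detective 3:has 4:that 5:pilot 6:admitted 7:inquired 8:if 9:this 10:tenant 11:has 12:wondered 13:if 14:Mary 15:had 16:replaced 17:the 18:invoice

6

The displaced element is "which detective" (word 2).
It is linked across 1 clause boundary (Ø).
It functions as the subject of "inquired", so the gap sits immediately after word 6 ("admitted").
Base order: That pilot has admitted that which detective inquired if this tenant has wondered if Mary had replaced the invoice.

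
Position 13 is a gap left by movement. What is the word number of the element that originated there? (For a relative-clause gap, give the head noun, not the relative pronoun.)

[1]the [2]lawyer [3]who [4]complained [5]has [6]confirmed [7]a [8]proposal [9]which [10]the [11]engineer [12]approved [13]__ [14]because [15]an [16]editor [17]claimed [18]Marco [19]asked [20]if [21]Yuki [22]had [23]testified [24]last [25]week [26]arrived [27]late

8

The gap at 13 is the object of "approved", inside a relative clause.
The relative pronoun is "which" (word 9); it is bound by the head noun immediately before it.
Its filler is the head noun "proposal", at word 8.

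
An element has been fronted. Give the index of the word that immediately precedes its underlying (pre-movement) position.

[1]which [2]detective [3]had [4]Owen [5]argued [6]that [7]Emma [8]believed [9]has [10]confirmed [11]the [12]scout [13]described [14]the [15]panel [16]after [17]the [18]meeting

8

The displaced element is "which detective" (word 2).
It is linked across 2 clause boundaries (that → Ø).
It functions as the subject of "confirmed", so the gap sits immediately after word 8 ("believed").
Base order: Owen had argued that Emma believed that which detective has confirmed the scout described the panel after the meeting.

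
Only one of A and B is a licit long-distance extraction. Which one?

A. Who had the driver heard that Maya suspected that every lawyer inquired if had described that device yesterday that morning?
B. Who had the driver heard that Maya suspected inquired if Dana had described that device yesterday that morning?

In A, the wh-phrase is extracted from inside a wh-island (introduced by "if"), which blocks movement.
In B, the extraction path crosses only that-complement boundaries, which are transparent.
So B is grammatical.

B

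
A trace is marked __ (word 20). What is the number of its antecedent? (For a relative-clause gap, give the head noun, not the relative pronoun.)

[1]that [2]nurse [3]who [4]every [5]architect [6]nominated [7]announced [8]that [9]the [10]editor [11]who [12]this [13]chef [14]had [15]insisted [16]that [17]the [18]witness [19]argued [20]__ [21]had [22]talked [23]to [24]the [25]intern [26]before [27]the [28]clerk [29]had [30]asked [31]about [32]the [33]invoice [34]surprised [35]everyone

10

The gap at 20 is the subject of "talked", inside a relative clause.
The relative pronoun is "who" (word 11); it is bound by the head noun immediately before it.
Its filler is the head noun "editor", at word 10.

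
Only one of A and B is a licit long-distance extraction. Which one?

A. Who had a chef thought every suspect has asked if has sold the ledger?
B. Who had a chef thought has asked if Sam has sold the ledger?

In A, the wh-phrase is extracted from inside a wh-island (introduced by "if"), which blocks movement.
In B, the extraction path crosses only that-complement boundaries, which are transparent.
So B is grammatical.

B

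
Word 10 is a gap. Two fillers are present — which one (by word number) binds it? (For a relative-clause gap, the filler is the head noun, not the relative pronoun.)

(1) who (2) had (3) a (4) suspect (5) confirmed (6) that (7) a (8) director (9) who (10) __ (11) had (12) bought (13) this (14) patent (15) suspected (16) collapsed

The marked gap is inside the relative clause, the subject of "bought".
Its filler is the head noun "director" (via "who"), at word 8.
(The other dependency links word 1 to a gap after word 15.)

8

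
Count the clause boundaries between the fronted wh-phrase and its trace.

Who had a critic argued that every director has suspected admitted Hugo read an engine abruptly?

2

"who" is extracted from the subject of "admitted".
Boundaries crossed, outermost first: [that], [Ø] — 2 in total.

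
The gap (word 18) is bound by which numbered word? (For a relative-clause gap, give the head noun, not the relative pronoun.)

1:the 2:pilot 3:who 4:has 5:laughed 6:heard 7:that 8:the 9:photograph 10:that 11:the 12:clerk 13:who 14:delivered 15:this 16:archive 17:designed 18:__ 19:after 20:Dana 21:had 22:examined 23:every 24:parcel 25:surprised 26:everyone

The gap at 18 is the object of "designed", inside a relative clause.
The relative pronoun is "that" (word 10); it is bound by the head noun immediately before it.
Its filler is the head noun "photograph", at word 9.

9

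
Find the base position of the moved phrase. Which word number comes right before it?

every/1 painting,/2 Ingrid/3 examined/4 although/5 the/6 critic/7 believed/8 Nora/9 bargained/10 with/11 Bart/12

The displaced element is "every painting" (word 2).
It functions as the direct object of "examined", so the gap sits immediately after word 4 ("examined").
Base order: Ingrid examined every painting although the critic believed Nora bargained with Bart.

4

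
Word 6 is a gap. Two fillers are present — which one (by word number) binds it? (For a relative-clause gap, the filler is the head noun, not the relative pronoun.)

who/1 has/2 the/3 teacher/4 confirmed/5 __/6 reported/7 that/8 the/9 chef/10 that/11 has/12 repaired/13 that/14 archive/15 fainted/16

1

The marked gap is the subject of "reported".
Its filler is the fronted wh-phrase "who", at word 1.
(The other dependency links word 10 to a gap after word 11.)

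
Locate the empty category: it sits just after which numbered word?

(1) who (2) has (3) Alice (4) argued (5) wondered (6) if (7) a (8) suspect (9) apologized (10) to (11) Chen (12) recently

4

The displaced element is "who" (word 1).
It is linked across 1 clause boundary (Ø).
It functions as the subject of "wondered", so the gap sits immediately after word 4 ("argued").
Base order: Alice has argued that who wondered if a suspect apologized to Chen recently.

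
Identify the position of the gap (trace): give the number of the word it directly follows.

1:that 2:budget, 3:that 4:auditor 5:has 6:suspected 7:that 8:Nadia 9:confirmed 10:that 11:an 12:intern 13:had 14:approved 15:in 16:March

The displaced element is "that budget" (word 2).
It is linked across 2 clause boundaries (that → that).
It functions as the direct object of "approved", so the gap sits immediately after word 14 ("approved").
Base order: That auditor has suspected that Nadia confirmed that an intern had approved that budget in March.

14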